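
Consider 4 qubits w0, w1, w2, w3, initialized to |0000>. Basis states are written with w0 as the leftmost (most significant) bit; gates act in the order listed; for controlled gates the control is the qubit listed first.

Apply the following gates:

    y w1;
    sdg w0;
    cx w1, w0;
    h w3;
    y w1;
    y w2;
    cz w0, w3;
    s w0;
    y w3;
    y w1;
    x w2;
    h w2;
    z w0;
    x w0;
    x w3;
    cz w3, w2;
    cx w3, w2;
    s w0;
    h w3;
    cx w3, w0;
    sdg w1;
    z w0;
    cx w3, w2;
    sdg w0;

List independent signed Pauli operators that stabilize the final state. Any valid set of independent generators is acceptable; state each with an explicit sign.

One valid set of independent stabilizer generators is +XIIY, +ZIIZ, -IZII, -IIZI (any independent generating set of the same group is equally correct).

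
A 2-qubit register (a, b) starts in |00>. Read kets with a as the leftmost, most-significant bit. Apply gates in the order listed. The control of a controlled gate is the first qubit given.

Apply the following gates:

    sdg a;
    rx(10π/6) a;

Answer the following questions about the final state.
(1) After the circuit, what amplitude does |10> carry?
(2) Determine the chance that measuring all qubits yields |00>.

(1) The final state's coefficient on |10> equals -I/2.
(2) A full measurement returns |00> with probability 3/4.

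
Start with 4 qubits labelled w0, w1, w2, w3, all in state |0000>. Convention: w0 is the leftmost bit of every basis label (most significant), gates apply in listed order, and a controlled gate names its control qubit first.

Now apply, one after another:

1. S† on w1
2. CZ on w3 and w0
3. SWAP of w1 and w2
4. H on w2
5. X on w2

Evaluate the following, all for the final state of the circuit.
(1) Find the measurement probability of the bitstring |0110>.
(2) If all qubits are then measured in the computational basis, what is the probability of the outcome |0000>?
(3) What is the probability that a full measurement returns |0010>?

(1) A full measurement returns |0110> with probability 0.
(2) Outcome |0000> occurs with probability 1/2.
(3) Outcome |0010> occurs with probability 1/2.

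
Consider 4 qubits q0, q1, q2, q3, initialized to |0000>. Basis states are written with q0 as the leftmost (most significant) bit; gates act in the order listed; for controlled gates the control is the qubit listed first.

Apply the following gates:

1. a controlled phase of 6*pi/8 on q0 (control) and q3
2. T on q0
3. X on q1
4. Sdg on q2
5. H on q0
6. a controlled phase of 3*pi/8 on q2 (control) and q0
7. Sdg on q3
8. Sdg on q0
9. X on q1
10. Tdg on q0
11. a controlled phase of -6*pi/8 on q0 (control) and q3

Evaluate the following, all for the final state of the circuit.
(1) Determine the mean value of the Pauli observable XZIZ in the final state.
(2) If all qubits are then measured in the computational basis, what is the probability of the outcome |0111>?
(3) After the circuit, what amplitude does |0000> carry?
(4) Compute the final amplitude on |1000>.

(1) In the final state, XZIZ has expectation -sqrt(2)/2.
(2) The probability of measuring |0111> is 0.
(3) |0000> carries amplitude sqrt(2)/2 in the final state.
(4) |1000> carries amplitude -sqrt(2)*exp(I*pi/4)/2 in the final state.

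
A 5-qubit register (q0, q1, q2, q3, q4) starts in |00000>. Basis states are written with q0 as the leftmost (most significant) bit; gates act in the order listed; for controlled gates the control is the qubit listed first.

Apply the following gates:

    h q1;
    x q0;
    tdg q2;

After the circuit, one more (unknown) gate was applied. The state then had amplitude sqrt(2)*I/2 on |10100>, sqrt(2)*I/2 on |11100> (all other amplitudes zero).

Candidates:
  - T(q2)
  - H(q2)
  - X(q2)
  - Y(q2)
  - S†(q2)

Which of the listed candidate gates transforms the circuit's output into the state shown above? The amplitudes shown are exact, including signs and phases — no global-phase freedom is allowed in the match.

The applied gate was Y(q2).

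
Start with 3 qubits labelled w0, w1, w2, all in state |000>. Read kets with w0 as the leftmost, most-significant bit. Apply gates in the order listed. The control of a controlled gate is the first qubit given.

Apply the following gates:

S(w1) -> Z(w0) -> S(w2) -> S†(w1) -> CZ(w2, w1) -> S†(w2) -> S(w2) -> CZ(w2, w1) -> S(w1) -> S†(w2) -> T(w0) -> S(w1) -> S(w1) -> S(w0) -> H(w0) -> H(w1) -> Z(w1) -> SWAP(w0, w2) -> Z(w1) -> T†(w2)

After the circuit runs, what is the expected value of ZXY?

The expectation value of ZXY is -sqrt(2)/2. Key observation: the block from step 3 through step 10 cancels to the identity and can be dropped.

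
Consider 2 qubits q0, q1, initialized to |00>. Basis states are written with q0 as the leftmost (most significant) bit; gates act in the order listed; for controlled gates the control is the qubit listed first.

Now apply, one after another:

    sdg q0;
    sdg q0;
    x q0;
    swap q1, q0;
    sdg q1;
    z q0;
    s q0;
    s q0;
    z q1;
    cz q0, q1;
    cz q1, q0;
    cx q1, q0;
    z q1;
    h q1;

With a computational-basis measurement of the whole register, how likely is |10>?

Outcome |10> occurs with probability 1/2.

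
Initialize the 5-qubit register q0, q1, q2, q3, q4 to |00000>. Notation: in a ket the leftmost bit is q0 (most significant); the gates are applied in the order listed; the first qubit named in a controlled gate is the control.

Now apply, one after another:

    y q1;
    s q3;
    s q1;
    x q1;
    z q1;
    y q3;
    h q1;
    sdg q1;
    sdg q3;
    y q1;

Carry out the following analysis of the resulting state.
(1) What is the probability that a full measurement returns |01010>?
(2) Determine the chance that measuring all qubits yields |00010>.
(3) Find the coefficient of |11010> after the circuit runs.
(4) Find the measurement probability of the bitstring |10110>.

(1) The probability of measuring |01010> is 1/2.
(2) The probability of measuring |00010> is 1/2.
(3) |11010> carries amplitude 0 in the final state.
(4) A full measurement returns |10110> with probability 0.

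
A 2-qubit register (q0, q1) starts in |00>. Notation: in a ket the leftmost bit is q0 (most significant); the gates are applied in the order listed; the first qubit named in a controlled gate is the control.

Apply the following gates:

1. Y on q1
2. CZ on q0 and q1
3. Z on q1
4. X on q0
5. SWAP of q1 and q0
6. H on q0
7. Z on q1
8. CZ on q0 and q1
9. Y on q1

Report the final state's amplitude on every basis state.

The final amplitudes are sqrt(2)/2 on |00>, 0 on |01>, sqrt(2)/2 on |10>, 0 on |11>.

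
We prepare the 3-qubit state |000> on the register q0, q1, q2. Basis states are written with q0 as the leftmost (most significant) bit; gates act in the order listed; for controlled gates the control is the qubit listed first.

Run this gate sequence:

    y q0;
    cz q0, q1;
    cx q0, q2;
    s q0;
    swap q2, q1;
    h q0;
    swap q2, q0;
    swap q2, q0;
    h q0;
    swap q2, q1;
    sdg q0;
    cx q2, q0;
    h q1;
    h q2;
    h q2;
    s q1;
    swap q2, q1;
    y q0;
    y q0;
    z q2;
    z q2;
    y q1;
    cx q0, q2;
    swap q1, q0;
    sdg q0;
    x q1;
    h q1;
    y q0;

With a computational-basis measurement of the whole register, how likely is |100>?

The probability of measuring |100> is 1/4. Key observation: the block from step 5 through step 10 cancels to the identity and can be dropped.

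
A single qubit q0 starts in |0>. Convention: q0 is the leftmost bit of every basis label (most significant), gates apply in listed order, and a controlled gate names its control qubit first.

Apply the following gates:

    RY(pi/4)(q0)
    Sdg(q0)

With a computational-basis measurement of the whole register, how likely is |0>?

Outcome |0> occurs with probability sqrt(2)/4 + 1/2.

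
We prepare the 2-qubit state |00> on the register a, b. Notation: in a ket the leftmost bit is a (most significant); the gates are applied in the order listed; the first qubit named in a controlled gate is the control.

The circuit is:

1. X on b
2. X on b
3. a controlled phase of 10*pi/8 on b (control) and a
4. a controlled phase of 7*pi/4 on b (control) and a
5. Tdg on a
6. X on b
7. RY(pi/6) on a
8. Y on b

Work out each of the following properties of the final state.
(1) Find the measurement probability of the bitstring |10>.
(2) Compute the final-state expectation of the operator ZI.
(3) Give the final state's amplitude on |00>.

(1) Outcome |10> occurs with probability 1/2 - sqrt(3)/4. Key observation: the block from step 1 through step 2 cancels to the identity and can be dropped.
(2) The observable ZI averages to sqrt(3)/2.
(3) |00> carries amplitude I*(-sqrt(6) - sqrt(2))/4 in the final state.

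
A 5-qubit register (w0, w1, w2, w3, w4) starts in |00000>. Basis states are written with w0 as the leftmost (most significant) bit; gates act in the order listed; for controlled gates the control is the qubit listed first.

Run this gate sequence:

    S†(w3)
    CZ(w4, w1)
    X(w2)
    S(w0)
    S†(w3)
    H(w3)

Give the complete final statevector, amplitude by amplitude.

The resulting statevector has amplitude sqrt(2)/2 on |00100>, sqrt(2)/2 on |00110>, and 0 on every other basis state.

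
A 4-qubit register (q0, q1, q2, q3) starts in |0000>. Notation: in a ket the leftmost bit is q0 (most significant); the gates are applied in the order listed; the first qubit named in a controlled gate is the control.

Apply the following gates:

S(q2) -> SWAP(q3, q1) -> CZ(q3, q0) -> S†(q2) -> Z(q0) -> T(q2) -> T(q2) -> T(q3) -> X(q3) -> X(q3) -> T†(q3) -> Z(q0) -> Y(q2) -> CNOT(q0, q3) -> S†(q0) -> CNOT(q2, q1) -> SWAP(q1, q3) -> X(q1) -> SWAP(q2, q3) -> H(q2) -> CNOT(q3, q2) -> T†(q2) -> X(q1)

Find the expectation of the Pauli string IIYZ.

In the final state, IIYZ has expectation -sqrt(2)/2.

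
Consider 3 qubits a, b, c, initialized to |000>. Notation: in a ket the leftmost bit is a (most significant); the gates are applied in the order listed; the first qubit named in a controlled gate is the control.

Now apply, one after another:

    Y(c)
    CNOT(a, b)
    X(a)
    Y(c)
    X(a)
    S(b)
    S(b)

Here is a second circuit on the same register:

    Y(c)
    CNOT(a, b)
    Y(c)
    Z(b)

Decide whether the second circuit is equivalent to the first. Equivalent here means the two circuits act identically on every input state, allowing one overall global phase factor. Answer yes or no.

Yes: on every input state the two circuits agree up to one overall phase factor.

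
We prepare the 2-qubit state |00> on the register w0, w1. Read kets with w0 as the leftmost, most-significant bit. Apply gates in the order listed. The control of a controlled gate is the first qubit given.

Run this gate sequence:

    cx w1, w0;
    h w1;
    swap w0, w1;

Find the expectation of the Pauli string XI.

The observable XI averages to 1.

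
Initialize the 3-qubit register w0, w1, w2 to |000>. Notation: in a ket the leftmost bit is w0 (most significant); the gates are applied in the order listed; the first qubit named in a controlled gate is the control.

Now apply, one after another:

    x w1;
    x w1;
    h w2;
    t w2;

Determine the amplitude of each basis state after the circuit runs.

The resulting statevector has amplitude sqrt(2)/2 on |000>, sqrt(2)*exp(I*pi/4)/2 on |001>, and 0 on every other basis state. Key observation: the block from step 1 through step 2 cancels to the identity and can be dropped.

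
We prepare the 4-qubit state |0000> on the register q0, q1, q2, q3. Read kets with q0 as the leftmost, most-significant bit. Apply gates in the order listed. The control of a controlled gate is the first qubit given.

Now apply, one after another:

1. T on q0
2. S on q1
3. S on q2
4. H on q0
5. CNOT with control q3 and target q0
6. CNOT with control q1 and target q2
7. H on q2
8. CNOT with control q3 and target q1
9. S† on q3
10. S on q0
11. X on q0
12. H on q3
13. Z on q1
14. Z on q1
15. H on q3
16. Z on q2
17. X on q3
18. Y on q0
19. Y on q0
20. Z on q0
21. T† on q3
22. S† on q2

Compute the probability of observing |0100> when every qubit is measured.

A full measurement returns |0100> with probability 0. Key observation: the block from step 12 through step 15 cancels to the identity and can be dropped.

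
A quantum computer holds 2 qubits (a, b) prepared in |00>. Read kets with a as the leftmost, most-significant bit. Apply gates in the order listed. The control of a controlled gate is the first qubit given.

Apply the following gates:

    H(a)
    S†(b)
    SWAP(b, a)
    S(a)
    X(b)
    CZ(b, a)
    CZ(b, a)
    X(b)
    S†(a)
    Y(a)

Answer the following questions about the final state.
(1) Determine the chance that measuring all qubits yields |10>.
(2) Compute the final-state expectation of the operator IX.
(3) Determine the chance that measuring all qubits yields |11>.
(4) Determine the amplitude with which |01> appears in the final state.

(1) Outcome |10> occurs with probability 1/2. Key observation: the block from step 4 through step 9 cancels to the identity and can be dropped.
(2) In the final state, IX has expectation 1.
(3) The probability of measuring |11> is 1/2.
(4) |01> carries amplitude 0 in the final state.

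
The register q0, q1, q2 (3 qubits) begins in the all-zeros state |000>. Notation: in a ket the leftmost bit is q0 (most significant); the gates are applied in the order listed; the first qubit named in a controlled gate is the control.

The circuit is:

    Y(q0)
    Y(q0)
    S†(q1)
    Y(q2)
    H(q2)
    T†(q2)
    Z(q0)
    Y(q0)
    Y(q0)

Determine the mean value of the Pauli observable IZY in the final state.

In the final state, IZY has expectation sqrt(2)/2.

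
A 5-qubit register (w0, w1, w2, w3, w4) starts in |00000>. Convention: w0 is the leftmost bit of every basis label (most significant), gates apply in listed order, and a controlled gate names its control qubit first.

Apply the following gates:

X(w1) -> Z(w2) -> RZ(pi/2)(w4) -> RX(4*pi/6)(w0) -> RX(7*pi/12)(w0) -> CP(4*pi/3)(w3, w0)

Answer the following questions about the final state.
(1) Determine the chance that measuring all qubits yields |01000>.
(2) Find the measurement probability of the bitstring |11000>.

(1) A full measurement returns |01000> with probability 1/2 - sqrt(2)/4.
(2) The probability of measuring |11000> is sqrt(2)/4 + 1/2.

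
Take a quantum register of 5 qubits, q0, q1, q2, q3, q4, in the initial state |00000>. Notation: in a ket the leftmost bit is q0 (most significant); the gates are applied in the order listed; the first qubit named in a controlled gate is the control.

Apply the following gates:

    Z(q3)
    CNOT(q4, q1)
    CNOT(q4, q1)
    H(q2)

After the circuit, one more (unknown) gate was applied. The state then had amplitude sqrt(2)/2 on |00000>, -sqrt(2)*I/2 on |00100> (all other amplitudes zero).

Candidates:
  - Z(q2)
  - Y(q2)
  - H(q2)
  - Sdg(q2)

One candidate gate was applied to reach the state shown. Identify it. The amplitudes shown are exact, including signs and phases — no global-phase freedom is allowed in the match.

The unique candidate consistent with the amplitudes is Sdg(q2).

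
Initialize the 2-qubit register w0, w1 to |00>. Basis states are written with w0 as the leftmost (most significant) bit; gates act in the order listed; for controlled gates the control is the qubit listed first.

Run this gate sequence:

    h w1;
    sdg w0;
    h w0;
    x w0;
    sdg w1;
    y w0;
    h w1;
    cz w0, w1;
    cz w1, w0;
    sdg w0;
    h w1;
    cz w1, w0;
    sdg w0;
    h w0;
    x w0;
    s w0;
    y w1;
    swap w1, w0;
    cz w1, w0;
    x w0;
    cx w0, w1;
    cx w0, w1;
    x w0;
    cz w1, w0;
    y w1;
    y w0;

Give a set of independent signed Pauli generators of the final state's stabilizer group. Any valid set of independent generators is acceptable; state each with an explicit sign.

One valid set of independent stabilizer generators is +XX, +ZZ (any independent generating set of the same group is equally correct).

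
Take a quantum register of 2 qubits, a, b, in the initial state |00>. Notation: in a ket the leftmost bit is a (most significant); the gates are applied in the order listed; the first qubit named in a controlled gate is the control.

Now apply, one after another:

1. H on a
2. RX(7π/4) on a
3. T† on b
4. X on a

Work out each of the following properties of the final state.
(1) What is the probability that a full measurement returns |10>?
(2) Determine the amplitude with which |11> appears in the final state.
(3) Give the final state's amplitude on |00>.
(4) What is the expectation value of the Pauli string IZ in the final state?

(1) The probability of measuring |10> is 1/2.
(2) |11> carries amplitude 0 in the final state.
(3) |00> carries amplitude -sqrt(2)*sqrt(sqrt(2) + 2)/4 - sqrt(2)*I*sqrt(2 - sqrt(2))/4 in the final state.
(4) In the final state, IZ has expectation 1.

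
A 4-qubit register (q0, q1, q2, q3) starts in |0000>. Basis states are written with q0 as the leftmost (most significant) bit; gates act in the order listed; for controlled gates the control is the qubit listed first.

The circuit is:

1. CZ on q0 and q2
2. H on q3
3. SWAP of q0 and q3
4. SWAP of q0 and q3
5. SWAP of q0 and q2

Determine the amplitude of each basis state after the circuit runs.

The final amplitudes are sqrt(2)/2 on |0000>, sqrt(2)/2 on |0001>, and 0 on every other basis state.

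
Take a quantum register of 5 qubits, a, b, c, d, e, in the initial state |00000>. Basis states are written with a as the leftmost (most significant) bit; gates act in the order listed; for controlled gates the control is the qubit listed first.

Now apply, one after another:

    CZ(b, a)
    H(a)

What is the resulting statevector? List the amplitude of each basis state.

The resulting statevector has amplitude sqrt(2)/2 on |00000>, sqrt(2)/2 on |10000>, and 0 on every other basis state.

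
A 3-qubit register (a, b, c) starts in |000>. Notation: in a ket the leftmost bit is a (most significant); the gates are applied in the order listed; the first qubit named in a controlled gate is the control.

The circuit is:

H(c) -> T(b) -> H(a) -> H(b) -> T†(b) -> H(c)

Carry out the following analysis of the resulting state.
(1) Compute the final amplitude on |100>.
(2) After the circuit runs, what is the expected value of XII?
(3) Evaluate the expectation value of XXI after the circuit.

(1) The final state's coefficient on |100> equals 1/2.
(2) The expectation value of XII is 1.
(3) The expectation value of XXI is sqrt(2)/2.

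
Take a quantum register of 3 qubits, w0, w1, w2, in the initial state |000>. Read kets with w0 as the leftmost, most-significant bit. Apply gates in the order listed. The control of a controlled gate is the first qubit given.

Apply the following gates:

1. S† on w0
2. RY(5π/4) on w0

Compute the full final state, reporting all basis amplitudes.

The resulting statevector has amplitude -sqrt(2 - sqrt(2))/2 on |000>, sqrt(sqrt(2) + 2)/2 on |100>, and 0 on every other basis state.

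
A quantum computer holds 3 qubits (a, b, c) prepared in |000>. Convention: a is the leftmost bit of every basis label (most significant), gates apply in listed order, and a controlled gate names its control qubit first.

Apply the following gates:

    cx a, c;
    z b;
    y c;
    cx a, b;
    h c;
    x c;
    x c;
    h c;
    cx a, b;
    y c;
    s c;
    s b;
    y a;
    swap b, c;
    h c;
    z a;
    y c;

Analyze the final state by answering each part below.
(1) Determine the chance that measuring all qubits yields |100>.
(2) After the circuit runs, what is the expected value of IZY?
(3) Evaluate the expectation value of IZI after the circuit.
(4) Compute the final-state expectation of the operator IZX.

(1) A full measurement returns |100> with probability 1/2.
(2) The expectation value of IZY is 0.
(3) In the final state, IZI has expectation 1.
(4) In the final state, IZX has expectation -1.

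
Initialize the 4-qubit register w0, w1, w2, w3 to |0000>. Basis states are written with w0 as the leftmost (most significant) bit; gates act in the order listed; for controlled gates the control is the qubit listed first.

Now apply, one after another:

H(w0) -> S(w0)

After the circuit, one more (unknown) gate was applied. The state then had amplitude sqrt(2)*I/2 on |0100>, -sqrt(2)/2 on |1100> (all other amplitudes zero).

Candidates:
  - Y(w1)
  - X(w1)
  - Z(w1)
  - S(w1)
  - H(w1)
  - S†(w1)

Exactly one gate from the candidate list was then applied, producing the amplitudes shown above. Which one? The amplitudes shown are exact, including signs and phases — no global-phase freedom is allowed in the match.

The applied gate was Y(w1).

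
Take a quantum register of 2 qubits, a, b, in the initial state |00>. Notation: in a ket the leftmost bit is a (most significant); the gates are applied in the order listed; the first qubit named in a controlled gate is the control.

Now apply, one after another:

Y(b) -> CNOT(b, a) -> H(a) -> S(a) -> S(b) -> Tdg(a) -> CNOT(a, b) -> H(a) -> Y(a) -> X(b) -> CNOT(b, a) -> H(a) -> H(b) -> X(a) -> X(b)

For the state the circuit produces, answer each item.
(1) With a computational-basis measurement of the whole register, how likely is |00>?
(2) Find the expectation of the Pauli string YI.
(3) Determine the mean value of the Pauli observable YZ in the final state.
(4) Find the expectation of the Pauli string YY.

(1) The probability of measuring |00> is 1/4.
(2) In the final state, YI has expectation 0.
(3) In the final state, YZ has expectation -sqrt(2)/2.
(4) In the final state, YY has expectation -sqrt(2)/2.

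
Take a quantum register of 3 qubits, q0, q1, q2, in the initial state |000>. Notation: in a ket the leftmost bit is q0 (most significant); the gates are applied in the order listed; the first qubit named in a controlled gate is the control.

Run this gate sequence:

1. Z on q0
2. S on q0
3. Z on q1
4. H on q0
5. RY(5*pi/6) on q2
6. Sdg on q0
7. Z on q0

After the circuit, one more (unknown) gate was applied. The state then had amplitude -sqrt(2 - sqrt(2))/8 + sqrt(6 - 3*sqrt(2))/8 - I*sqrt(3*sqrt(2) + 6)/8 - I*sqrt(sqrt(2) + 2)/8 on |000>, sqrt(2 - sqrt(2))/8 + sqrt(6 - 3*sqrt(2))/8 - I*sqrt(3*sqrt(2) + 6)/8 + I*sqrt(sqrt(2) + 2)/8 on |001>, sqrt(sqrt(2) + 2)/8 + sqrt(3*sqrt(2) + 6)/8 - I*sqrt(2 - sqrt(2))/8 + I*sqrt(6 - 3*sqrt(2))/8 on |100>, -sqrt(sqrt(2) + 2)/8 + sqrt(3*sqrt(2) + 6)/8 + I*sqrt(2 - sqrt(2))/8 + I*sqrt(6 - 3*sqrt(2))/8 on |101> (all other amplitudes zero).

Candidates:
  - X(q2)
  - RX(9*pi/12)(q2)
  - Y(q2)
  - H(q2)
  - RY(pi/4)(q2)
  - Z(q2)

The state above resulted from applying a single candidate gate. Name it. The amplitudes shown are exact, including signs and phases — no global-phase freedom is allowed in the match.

The applied gate was RX(9*pi/12)(q2).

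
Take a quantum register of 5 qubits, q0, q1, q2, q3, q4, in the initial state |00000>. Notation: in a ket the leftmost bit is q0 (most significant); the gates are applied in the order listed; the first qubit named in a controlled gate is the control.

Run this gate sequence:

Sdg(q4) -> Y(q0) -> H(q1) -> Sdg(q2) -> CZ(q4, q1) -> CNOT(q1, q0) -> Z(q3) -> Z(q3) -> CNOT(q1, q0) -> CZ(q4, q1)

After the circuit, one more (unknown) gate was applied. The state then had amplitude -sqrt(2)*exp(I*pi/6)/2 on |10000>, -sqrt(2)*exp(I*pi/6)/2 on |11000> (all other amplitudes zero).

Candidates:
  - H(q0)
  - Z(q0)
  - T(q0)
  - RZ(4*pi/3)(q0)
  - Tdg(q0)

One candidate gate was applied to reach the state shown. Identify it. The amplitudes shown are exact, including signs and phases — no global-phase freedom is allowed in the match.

It was RZ(4*pi/3)(q0) that produced the state shown. Key observation: the block from step 5 through step 10 cancels to the identity and can be dropped.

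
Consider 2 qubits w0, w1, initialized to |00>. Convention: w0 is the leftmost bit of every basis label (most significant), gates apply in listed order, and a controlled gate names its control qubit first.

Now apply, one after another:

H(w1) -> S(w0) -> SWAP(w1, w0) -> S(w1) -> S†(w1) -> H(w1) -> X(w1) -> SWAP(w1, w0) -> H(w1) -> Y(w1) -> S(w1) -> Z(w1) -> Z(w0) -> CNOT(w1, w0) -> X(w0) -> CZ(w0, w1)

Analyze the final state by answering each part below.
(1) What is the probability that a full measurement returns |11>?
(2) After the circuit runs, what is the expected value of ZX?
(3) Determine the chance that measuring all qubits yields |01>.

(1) Outcome |11> occurs with probability 1/2.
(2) In the final state, ZX has expectation 0.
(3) The probability of measuring |01> is 1/2.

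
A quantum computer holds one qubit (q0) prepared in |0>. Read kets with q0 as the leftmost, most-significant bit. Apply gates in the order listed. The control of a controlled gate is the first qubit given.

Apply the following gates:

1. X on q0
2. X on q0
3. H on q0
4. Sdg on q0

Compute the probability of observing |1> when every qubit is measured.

The probability of measuring |1> is 1/2. Key observation: the block from step 1 through step 2 cancels to the identity and can be dropped.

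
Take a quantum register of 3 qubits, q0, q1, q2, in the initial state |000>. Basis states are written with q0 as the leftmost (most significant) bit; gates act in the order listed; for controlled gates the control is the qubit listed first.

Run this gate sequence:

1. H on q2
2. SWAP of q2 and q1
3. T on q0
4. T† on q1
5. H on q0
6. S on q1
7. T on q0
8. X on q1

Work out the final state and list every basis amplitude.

After the circuit, the state carries amplitude exp(I*pi/4)/2 on |000>, 0 on |001>, 1/2 on |010>, 0 on |011>, I/2 on |100>, 0 on |101>, exp(I*pi/4)/2 on |110>, 0 on |111>.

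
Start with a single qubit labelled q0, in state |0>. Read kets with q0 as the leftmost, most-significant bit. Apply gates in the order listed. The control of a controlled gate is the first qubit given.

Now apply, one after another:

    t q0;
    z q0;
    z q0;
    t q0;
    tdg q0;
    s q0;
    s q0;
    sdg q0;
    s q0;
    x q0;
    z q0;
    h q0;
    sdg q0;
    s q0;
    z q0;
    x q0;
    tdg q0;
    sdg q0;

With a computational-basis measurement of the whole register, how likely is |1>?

The probability of measuring |1> is 1/2.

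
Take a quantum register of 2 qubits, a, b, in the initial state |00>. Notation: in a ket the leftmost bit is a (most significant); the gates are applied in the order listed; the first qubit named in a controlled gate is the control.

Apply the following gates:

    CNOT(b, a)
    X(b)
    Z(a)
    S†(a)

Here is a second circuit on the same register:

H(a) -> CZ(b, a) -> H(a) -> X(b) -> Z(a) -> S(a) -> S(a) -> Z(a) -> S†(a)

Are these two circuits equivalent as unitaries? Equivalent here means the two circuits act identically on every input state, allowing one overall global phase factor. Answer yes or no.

Yes — the two circuits implement the same unitary up to a global phase.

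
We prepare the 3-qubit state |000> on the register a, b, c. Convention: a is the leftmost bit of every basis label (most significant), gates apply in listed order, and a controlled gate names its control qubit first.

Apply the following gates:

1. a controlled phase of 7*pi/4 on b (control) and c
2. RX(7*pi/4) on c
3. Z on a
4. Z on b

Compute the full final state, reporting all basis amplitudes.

The resulting statevector has amplitude -sqrt(sqrt(2) + 2)/2 on |000>, -I*sqrt(2 - sqrt(2))/2 on |001>, and 0 on every other basis state.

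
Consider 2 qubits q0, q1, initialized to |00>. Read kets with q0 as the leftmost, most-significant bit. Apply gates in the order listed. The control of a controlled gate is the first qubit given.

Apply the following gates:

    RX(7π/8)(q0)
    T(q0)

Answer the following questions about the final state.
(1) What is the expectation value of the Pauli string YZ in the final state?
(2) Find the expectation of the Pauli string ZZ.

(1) The expectation value of YZ is -sqrt(4 - 2*sqrt(2))/4.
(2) In the final state, ZZ has expectation -sqrt(sqrt(2) + 2)/2.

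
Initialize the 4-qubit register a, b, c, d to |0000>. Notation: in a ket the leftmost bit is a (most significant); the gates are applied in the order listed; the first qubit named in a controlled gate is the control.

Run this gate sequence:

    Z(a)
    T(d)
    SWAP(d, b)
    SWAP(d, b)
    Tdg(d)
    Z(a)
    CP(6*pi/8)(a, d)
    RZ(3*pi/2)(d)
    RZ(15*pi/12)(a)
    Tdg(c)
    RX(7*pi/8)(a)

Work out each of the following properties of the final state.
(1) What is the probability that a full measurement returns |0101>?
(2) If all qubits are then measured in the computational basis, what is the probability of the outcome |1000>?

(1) A full measurement returns |0101> with probability 0. Key observation: steps 1-6 multiply out to the identity, so the circuit reduces to the remaining gates.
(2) A full measurement returns |1000> with probability sin(7*pi/16)**2.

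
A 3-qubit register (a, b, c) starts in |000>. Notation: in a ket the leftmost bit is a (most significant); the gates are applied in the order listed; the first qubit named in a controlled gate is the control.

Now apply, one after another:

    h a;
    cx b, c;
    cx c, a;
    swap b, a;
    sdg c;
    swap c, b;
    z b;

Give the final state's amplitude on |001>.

The amplitude on |001> is sqrt(2)/2.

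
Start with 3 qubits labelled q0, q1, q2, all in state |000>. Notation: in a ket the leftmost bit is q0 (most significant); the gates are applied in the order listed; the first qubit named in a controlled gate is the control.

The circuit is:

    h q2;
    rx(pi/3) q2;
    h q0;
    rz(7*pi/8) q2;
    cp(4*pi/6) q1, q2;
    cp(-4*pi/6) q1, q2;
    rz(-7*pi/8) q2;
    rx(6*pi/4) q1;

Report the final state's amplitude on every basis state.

The resulting statevector has amplitude -sqrt(6)/8 + sqrt(2)*I/8 on |000>, -sqrt(6)/8 + sqrt(2)*I/8 on |001>, -sqrt(2)/8 - sqrt(6)*I/8 on |010>, -sqrt(2)/8 - sqrt(6)*I/8 on |011>, -sqrt(6)/8 + sqrt(2)*I/8 on |100>, -sqrt(6)/8 + sqrt(2)*I/8 on |101>, -sqrt(2)/8 - sqrt(6)*I/8 on |110>, -sqrt(2)/8 - sqrt(6)*I/8 on |111>. Key observation: gates 4-7 undo each other exactly, leaving only the rest of the circuit to track.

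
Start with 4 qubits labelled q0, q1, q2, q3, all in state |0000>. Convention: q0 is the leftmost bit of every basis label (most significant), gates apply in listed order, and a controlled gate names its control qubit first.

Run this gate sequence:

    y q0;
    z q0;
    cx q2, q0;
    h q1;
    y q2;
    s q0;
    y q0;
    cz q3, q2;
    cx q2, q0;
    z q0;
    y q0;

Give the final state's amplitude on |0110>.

The final state's coefficient on |0110> equals sqrt(2)*I/2.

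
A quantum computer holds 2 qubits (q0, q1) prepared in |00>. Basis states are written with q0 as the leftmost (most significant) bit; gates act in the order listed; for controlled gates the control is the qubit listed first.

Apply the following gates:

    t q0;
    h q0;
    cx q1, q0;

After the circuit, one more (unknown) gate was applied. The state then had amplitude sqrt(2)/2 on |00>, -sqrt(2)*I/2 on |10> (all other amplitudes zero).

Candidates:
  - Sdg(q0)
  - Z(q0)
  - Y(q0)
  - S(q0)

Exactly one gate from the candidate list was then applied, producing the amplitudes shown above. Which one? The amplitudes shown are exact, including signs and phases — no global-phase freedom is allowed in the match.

The applied gate was Sdg(q0).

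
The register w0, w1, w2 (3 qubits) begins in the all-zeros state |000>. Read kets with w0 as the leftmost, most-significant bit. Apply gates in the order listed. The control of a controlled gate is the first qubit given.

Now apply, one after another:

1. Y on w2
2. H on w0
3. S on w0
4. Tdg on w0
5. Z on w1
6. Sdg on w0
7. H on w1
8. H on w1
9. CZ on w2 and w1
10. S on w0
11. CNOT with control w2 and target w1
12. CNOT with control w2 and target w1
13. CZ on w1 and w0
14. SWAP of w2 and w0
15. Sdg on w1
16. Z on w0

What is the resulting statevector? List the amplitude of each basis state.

The final amplitudes are -sqrt(2)*I/2 on |100>, -sqrt(2)*exp(3*I*pi/4)/2 on |101>, and 0 on every other basis state. Key observation: the block from step 11 through step 12 cancels to the identity and can be dropped.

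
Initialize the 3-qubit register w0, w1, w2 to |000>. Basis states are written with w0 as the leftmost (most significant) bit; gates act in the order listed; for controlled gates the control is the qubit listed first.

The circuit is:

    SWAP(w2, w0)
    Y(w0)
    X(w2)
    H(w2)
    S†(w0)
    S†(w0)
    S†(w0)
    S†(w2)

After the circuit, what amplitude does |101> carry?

|101> carries amplitude -sqrt(2)*I/2 in the final state.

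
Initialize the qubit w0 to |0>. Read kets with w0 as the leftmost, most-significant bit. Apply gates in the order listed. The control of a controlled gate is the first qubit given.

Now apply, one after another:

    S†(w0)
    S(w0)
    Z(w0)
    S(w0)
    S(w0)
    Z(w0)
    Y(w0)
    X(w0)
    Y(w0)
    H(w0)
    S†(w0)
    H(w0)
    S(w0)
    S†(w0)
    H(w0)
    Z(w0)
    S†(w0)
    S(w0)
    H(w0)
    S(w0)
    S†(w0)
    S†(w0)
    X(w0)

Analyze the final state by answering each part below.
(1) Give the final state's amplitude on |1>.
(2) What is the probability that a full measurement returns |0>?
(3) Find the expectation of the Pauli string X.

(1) |1> carries amplitude -1/2 + I/2 in the final state.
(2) Outcome |0> occurs with probability 1/2.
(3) The observable X averages to 1.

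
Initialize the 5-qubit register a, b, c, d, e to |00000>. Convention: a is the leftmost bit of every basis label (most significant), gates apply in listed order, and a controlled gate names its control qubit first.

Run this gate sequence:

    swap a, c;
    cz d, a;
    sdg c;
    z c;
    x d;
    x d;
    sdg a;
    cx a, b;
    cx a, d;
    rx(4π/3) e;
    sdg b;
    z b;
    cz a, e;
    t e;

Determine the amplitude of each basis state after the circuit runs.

After the circuit, the state carries amplitude -1/2 on |00000>, -sqrt(3)*exp(3*I*pi/4)/2 on |00001>, and 0 on every other basis state.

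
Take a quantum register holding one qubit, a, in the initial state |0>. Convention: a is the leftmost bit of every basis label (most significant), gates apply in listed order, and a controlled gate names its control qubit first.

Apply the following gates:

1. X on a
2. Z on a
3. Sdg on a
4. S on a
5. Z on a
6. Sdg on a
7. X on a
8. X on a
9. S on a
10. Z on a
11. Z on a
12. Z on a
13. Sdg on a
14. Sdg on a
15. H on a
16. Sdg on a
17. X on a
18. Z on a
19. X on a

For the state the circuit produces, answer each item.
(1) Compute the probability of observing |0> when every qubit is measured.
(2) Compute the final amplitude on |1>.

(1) A full measurement returns |0> with probability 1/2.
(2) |1> carries amplitude sqrt(2)*I/2 in the final state.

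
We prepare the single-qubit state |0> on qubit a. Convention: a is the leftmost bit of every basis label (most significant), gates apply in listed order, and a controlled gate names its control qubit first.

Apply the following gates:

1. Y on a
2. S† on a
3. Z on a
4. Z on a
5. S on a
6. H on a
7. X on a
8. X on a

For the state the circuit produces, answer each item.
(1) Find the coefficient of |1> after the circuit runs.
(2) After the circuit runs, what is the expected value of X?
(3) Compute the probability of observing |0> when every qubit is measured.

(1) |1> carries amplitude -sqrt(2)*I/2 in the final state.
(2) The expectation value of X is -1.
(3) A full measurement returns |0> with probability 1/2.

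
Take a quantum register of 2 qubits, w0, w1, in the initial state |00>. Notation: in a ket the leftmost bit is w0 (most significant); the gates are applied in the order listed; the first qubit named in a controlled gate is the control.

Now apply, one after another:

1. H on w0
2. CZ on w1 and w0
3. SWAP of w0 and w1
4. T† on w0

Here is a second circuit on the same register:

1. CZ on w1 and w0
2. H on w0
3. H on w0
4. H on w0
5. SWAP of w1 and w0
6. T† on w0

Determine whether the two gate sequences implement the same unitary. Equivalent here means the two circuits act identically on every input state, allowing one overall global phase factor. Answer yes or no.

No — the two circuits implement different unitaries, even allowing a global phase.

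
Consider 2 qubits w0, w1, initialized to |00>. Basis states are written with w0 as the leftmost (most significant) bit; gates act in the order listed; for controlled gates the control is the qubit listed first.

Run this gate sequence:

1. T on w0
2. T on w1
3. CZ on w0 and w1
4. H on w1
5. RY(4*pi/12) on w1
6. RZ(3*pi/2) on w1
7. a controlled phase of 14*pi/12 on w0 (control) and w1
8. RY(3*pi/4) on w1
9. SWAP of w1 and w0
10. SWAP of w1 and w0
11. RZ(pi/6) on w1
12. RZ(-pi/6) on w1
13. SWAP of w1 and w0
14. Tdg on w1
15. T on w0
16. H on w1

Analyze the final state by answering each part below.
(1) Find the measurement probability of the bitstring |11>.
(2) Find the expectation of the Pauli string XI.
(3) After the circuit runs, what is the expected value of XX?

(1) Outcome |11> occurs with probability 1/4 - sqrt(6)/16. Key observation: gates 10-13 undo each other exactly, leaving only the rest of the circuit to track.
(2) In the final state, XI has expectation -sqrt(3)/4 + sqrt(2)/4.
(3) The expectation value of XX is -sqrt(3)/4 + sqrt(2)/4.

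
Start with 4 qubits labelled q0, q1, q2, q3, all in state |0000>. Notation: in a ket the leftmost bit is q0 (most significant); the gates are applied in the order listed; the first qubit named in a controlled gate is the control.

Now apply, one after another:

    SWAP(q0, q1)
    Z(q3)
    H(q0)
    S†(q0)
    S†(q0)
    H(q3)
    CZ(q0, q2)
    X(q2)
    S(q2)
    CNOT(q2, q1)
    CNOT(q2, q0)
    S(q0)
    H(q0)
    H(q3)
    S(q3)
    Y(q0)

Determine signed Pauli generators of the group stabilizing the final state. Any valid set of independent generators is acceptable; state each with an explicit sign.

The final state is stabilized by the group generated by +YIII, -IZII, -IIZI, +IIIZ; other independent generating sets are equally valid.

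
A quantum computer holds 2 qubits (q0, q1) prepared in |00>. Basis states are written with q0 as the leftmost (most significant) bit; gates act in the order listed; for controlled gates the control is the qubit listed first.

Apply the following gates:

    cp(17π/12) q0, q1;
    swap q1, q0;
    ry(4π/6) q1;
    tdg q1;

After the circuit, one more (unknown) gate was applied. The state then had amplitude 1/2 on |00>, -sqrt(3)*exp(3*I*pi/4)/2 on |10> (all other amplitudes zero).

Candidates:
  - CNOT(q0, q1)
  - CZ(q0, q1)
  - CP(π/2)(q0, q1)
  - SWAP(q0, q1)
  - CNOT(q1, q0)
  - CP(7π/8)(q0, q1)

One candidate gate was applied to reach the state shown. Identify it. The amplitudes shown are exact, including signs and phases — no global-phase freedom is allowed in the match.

The unique candidate consistent with the amplitudes is SWAP(q0, q1).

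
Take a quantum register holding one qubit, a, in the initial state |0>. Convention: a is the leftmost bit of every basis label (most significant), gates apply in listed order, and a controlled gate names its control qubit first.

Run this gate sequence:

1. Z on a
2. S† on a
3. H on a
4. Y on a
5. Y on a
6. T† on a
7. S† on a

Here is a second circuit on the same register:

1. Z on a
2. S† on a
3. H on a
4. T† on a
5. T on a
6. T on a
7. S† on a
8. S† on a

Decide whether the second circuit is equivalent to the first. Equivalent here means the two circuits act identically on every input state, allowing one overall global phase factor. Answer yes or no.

Yes: on every input state the two circuits agree up to one overall phase factor.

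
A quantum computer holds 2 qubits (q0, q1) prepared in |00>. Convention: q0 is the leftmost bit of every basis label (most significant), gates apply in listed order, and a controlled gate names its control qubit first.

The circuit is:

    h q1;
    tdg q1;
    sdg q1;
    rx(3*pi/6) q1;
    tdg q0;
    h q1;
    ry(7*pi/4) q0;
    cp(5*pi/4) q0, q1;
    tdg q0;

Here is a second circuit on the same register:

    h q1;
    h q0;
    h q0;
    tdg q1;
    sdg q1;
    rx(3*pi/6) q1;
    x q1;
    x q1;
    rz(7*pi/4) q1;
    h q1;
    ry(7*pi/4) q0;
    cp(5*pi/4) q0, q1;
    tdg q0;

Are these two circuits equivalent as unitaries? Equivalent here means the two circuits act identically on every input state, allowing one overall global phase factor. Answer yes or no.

No: there is an input state on which the two circuits produce genuinely different outputs (not merely differing by a phase).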